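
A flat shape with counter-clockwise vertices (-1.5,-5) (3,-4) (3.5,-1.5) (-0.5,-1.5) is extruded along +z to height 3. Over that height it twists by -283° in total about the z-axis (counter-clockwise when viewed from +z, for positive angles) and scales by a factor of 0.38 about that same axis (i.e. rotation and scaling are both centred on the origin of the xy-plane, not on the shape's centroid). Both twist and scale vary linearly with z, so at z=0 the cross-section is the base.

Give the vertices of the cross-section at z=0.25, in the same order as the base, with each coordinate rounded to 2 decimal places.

Cross-section at z=0.25: (-3.20,-3.78) (1.09,-4.61) (2.47,-2.63) (-1.00,-1.11)

t = z/height = 0.25/3 = 0.0833333
s = 1 + (scale-1)·z/height = 1 + (0.38-1)·0.25/3 = 0.948333
θ = twist·z/height = -283°·0.25/3 = -23.5833° = -0.411607 rad
cos θ = 0.916479, sin θ = -0.400082 (intermediates below are computed at full precision and shown rounded to 5 d.p.)
v1: (-1.5,-5) → rotate → (-3.37513,-3.98227) → ×s → (-3.20075,-3.77652) → (-3.20,-3.78)
v2: (3,-4) → rotate → (1.14911,-4.86616) → ×s → (1.08974,-4.61475) → (1.09,-4.61)
v3: (3.5,-1.5) → rotate → (2.60755,-2.77501) → ×s → (2.47283,-2.63163) → (2.47,-2.63)
v4: (-0.5,-1.5) → rotate → (-1.05836,-1.17468) → ×s → (-1.00368,-1.11399) → (-1.00,-1.11)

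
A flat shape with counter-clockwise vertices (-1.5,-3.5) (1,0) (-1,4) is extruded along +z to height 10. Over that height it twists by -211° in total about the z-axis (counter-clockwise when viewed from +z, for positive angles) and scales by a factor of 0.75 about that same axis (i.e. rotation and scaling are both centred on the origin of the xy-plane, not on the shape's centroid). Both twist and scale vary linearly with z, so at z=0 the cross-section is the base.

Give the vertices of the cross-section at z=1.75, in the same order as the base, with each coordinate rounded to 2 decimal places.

Cross-section at z=1.75: (-3.16,-1.81) (0.76,-0.57) (1.53,3.63)

t = z/height = 1.75/10 = 0.175
s = 1 + (scale-1)·z/height = 1 + (0.75-1)·1.75/10 = 0.956250
θ = twist·z/height = -211°·1.75/10 = -36.9250° = -0.644463 rad
cos θ = 0.799423, sin θ = -0.600769 (intermediates below are computed at full precision and shown rounded to 5 d.p.)
v1: (-1.5,-3.5) → rotate → (-3.30183,-1.89683) → ×s → (-3.15737,-1.81384) → (-3.16,-1.81)
v2: (1,0) → rotate → (0.79942,-0.60077) → ×s → (0.76445,-0.57449) → (0.76,-0.57)
v3: (-1,4) → rotate → (1.60365,3.79846) → ×s → (1.53349,3.63228) → (1.53,3.63)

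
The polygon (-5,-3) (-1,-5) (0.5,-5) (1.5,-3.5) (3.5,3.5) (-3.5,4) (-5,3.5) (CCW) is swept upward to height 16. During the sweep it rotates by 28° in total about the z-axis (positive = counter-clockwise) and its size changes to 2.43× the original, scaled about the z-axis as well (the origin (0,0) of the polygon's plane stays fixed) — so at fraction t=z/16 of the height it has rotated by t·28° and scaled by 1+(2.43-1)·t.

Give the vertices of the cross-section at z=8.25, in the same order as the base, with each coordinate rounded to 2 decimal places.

Cross-section at z=8.25: (-7.11,-7.21) (0.48,-8.85) (3.01,-8.20) (4.04,-5.24) (4.37,7.40) (-7.62,5.21) (-9.93,3.72)

t = z/height = 8.25/16 = 0.515625
s = 1 + (scale-1)·z/height = 1 + (2.43-1)·8.25/16 = 1.737344
θ = twist·z/height = 28°·8.25/16 = 14.4375° = 0.251982 rad
cos θ = 0.968420, sin θ = 0.249324 (intermediates below are computed at full precision and shown rounded to 5 d.p.)
v1: (-5,-3) → rotate → (-4.09413,-4.15188) → ×s → (-7.11291,-7.21324) → (-7.11,-7.21)
v2: (-1,-5) → rotate → (0.27820,-5.09142) → ×s → (0.48333,-8.84555) → (0.48,-8.85)
v3: (0.5,-5) → rotate → (1.73083,-4.71744) → ×s → (3.00704,-8.19581) → (3.01,-8.20)
v4: (1.5,-3.5) → rotate → (2.32526,-3.01548) → ×s → (4.03978,-5.23893) → (4.04,-5.24)
v5: (3.5,3.5) → rotate → (2.51684,4.26210) → ×s → (4.37261,7.40474) → (4.37,7.40)
v6: (-3.5,4) → rotate → (-4.38677,3.00105) → ×s → (-7.62132,5.21385) → (-7.62,5.21)
v7: (-5,3.5) → rotate → (-5.71473,2.14285) → ×s → (-9.92846,3.72287) → (-9.93,3.72)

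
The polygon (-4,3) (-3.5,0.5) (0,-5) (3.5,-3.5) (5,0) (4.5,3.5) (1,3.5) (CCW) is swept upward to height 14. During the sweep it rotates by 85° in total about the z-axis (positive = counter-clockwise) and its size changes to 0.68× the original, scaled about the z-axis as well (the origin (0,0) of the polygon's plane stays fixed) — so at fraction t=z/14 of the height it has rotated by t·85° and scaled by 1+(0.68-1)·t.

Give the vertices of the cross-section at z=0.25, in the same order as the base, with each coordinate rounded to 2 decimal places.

t = z/height = 0.25/14 = 0.0178571
s = 1 + (scale-1)·z/height = 1 + (0.68-1)·0.25/14 = 0.994286
θ = twist·z/height = 85°·0.25/14 = 1.5179° = 0.026492 rad
cos θ = 0.999649, sin θ = 0.026489 (intermediates below are computed at full precision and shown rounded to 5 d.p.)
v1: (-4,3) → rotate → (-4.07806,2.89299) → ×s → (-4.05476,2.87646) → (-4.05,2.88)
v2: (-3.5,0.5) → rotate → (-3.51202,0.40711) → ×s → (-3.49195,0.40479) → (-3.49,0.40)
v3: (0,-5) → rotate → (0.13244,-4.99825) → ×s → (0.13169,-4.96968) → (0.13,-4.97)
v4: (3.5,-3.5) → rotate → (3.59148,-3.40606) → ×s → (3.57096,-3.38660) → (3.57,-3.39)
v5: (5,0) → rotate → (4.99825,0.13244) → ×s → (4.96968,0.13169) → (4.97,0.13)
v6: (4.5,3.5) → rotate → (4.40571,3.61797) → ×s → (4.38054,3.59730) → (4.38,3.60)
v7: (1,3.5) → rotate → (0.90694,3.52526) → ×s → (0.90176,3.50512) → (0.90,3.51)

Cross-section at z=0.25: (-4.05,2.88) (-3.49,0.40) (0.13,-4.97) (3.57,-3.39) (4.97,0.13) (4.38,3.60) (0.90,3.51)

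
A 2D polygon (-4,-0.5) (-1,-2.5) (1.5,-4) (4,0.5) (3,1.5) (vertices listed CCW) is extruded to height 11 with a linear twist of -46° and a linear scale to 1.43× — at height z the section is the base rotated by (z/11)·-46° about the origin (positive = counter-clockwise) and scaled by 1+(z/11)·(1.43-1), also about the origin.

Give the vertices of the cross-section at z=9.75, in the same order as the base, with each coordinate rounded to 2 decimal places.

Cross-section at z=9.75: (-4.63,3.08) (-3.30,-1.71) (-2.04,-5.54) (4.63,-3.08) (4.49,-1.14)

t = z/height = 9.75/11 = 0.886364
s = 1 + (scale-1)·z/height = 1 + (1.43-1)·9.75/11 = 1.381136
θ = twist·z/height = -46°·9.75/11 = -40.7727° = -0.711618 rad
cos θ = 0.757306, sin θ = -0.653060 (intermediates below are computed at full precision and shown rounded to 5 d.p.)
v1: (-4,-0.5) → rotate → (-3.35575,2.23359) → ×s → (-4.63475,3.08489) → (-4.63,3.08)
v2: (-1,-2.5) → rotate → (-2.38996,-1.24020) → ×s → (-3.30086,-1.71289) → (-3.30,-1.71)
v3: (1.5,-4) → rotate → (-1.47628,-4.00881) → ×s → (-2.03895,-5.53672) → (-2.04,-5.54)
v4: (4,0.5) → rotate → (3.35575,-2.23359) → ×s → (4.63475,-3.08489) → (4.63,-3.08)
v5: (3,1.5) → rotate → (3.25151,-0.82322) → ×s → (4.49078,-1.13698) → (4.49,-1.14)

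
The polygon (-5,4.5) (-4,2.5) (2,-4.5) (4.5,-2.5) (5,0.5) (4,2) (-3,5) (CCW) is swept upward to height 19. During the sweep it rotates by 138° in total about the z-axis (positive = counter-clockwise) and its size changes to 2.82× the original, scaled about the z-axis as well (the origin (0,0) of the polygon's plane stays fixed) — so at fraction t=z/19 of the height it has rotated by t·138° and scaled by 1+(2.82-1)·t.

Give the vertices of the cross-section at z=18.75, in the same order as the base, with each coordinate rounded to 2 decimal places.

Cross-section at z=18.75: (1.38,-18.76) (3.23,-12.79) (4.68,12.95) (-4.24,13.76) (-11.06,8.67) (-11.94,3.71) (-3.63,-15.90)

t = z/height = 18.75/19 = 0.986842
s = 1 + (scale-1)·z/height = 1 + (2.82-1)·18.75/19 = 2.796053
θ = twist·z/height = 138°·18.75/19 = 136.1842° = 2.376863 rad
cos θ = -0.721569, sin θ = 0.692342 (intermediates below are computed at full precision and shown rounded to 5 d.p.)
v1: (-5,4.5) → rotate → (0.49231,-6.70877) → ×s → (1.37652,-18.75808) → (1.38,-18.76)
v2: (-4,2.5) → rotate → (1.15542,-4.57329) → ×s → (3.23062,-12.78716) → (3.23,-12.79)
v3: (2,-4.5) → rotate → (1.67240,4.63175) → ×s → (4.67612,12.95061) → (4.68,12.95)
v4: (4.5,-2.5) → rotate → (-1.51621,4.91946) → ×s → (-4.23940,13.75508) → (-4.24,13.76)
v5: (5,0.5) → rotate → (-3.95402,3.10093) → ×s → (-11.05564,8.67035) → (-11.06,8.67)
v6: (4,2) → rotate → (-4.27096,1.32623) → ×s → (-11.94183,3.70821) → (-11.94,3.71)
v7: (-3,5) → rotate → (-1.29700,-5.68487) → ×s → (-3.62649,-15.89521) → (-3.63,-15.90)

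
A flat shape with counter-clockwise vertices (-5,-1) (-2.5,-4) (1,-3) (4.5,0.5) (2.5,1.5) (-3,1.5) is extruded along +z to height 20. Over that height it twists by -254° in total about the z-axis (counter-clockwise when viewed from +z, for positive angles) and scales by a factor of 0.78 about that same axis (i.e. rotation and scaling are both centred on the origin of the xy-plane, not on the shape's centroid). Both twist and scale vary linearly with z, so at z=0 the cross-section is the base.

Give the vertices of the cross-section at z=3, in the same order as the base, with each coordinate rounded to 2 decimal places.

t = z/height = 3/20 = 0.15
s = 1 + (scale-1)·z/height = 1 + (0.78-1)·3/20 = 0.967000
θ = twist·z/height = -254°·3/20 = -38.1000° = -0.664970 rad
cos θ = 0.786935, sin θ = -0.617036 (intermediates below are computed at full precision and shown rounded to 5 d.p.)
v1: (-5,-1) → rotate → (-4.55171,2.29824) → ×s → (-4.40150,2.22240) → (-4.40,2.22)
v2: (-2.5,-4) → rotate → (-4.43548,-1.60515) → ×s → (-4.28911,-1.55218) → (-4.29,-1.55)
v3: (1,-3) → rotate → (-1.06417,-2.97784) → ×s → (-1.02905,-2.87957) → (-1.03,-2.88)
v4: (4.5,0.5) → rotate → (3.84973,-2.38319) → ×s → (3.72268,-2.30455) → (3.72,-2.30)
v5: (2.5,1.5) → rotate → (2.89289,-0.36219) → ×s → (2.79743,-0.35023) → (2.80,-0.35)
v6: (-3,1.5) → rotate → (-1.43525,3.03151) → ×s → (-1.38789,2.93147) → (-1.39,2.93)

Cross-section at z=3: (-4.40,2.22) (-4.29,-1.55) (-1.03,-2.88) (3.72,-2.30) (2.80,-0.35) (-1.39,2.93)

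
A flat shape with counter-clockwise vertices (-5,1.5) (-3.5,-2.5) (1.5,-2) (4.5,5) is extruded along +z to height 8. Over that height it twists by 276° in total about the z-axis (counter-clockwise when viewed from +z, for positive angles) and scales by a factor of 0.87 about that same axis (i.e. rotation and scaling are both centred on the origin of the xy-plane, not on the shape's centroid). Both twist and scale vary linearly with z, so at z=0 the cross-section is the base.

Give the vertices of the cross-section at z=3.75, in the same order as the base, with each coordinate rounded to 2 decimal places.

t = z/height = 3.75/8 = 0.46875
s = 1 + (scale-1)·z/height = 1 + (0.87-1)·3.75/8 = 0.939063
θ = twist·z/height = 276°·3.75/8 = 129.3750° = 2.258020 rad
cos θ = -0.634393, sin θ = 0.773010 (intermediates below are computed at full precision and shown rounded to 5 d.p.)
v1: (-5,1.5) → rotate → (2.01245,-4.81664) → ×s → (1.88982,-4.52313) → (1.89,-4.52)
v2: (-3.5,-2.5) → rotate → (4.15290,-1.11955) → ×s → (3.89984,-1.05133) → (3.90,-1.05)
v3: (1.5,-2) → rotate → (0.59443,2.42830) → ×s → (0.55821,2.28033) → (0.56,2.28)
v4: (4.5,5) → rotate → (-6.71982,0.30658) → ×s → (-6.31033,0.28790) → (-6.31,0.29)

Cross-section at z=3.75: (1.89,-4.52) (3.90,-1.05) (0.56,2.28) (-6.31,0.29)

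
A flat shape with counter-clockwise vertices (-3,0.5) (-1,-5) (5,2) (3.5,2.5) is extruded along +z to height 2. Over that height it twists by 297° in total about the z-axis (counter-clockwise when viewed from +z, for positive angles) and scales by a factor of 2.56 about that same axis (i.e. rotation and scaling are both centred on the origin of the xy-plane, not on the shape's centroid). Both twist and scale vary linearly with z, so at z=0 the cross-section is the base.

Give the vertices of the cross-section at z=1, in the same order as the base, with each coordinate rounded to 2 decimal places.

t = z/height = 1/2 = 0.5
s = 1 + (scale-1)·z/height = 1 + (2.56-1)·1/2 = 1.780000
θ = twist·z/height = 297°·1/2 = 148.5000° = 2.591814 rad
cos θ = -0.852640, sin θ = 0.522499 (intermediates below are computed at full precision and shown rounded to 5 d.p.)
v1: (-3,0.5) → rotate → (2.29667,-1.99382) → ×s → (4.08807,-3.54899) → (4.09,-3.55)
v2: (-1,-5) → rotate → (3.46513,3.74070) → ×s → (6.16794,6.65845) → (6.17,6.66)
v3: (5,2) → rotate → (-5.30820,0.90721) → ×s → (-9.44859,1.61484) → (-9.45,1.61)
v4: (3.5,2.5) → rotate → (-4.29049,-0.30286) → ×s → (-7.63707,-0.53908) → (-7.64,-0.54)

Cross-section at z=1: (4.09,-3.55) (6.17,6.66) (-9.45,1.61) (-7.64,-0.54)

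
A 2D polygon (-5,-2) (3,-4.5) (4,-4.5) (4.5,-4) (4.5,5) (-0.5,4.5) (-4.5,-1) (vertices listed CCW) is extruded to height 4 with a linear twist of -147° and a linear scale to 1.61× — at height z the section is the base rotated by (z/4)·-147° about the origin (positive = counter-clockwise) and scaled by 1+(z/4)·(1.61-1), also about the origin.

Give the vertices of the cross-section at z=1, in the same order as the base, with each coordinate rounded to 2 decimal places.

t = z/height = 1/4 = 0.25
s = 1 + (scale-1)·z/height = 1 + (1.61-1)·1/4 = 1.152500
θ = twist·z/height = -147°·1/4 = -36.7500° = -0.641409 rad
cos θ = 0.801254, sin θ = -0.598325 (intermediates below are computed at full precision and shown rounded to 5 d.p.)
v1: (-5,-2) → rotate → (-5.20292,1.38912) → ×s → (-5.99636,1.60096) → (-6.00,1.60)
v2: (3,-4.5) → rotate → (-0.28870,-5.40062) → ×s → (-0.33273,-6.22421) → (-0.33,-6.22)
v3: (4,-4.5) → rotate → (0.51255,-5.99894) → ×s → (0.59072,-6.91378) → (0.59,-6.91)
v4: (4.5,-4) → rotate → (1.21234,-5.89748) → ×s → (1.39723,-6.79684) → (1.40,-6.80)
v5: (4.5,5) → rotate → (6.59727,1.31381) → ×s → (7.60335,1.51416) → (7.60,1.51)
v6: (-0.5,4.5) → rotate → (2.29183,3.90480) → ×s → (2.64134,4.50029) → (2.64,4.50)
v7: (-4.5,-1) → rotate → (-4.20397,1.89121) → ×s → (-4.84507,2.17962) → (-4.85,2.18)

Cross-section at z=1: (-6.00,1.60) (-0.33,-6.22) (0.59,-6.91) (1.40,-6.80) (7.60,1.51) (2.64,4.50) (-4.85,2.18)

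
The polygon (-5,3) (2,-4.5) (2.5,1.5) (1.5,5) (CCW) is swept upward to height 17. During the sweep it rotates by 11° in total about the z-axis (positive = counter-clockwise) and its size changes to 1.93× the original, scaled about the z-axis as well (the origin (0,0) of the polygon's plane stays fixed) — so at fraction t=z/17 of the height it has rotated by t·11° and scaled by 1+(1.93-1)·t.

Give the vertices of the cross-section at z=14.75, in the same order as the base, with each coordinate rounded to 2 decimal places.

Cross-section at z=14.75: (-9.81,3.85) (4.91,-7.42) (4.01,3.42) (1.17,9.36)

t = z/height = 14.75/17 = 0.867647
s = 1 + (scale-1)·z/height = 1 + (1.93-1)·14.75/17 = 1.806912
θ = twist·z/height = 11°·14.75/17 = 9.5441° = 0.166576 rad
cos θ = 0.986158, sin θ = 0.165807 (intermediates below are computed at full precision and shown rounded to 5 d.p.)
v1: (-5,3) → rotate → (-5.42821,2.12944) → ×s → (-9.80830,3.84771) → (-9.81,3.85)
v2: (2,-4.5) → rotate → (2.71845,-4.10610) → ×s → (4.91200,-7.41936) → (4.91,-7.42)
v3: (2.5,1.5) → rotate → (2.21669,1.89375) → ×s → (4.00535,3.42185) → (4.01,3.42)
v4: (1.5,5) → rotate → (0.65020,5.17950) → ×s → (1.17486,9.35890) → (1.17,9.36)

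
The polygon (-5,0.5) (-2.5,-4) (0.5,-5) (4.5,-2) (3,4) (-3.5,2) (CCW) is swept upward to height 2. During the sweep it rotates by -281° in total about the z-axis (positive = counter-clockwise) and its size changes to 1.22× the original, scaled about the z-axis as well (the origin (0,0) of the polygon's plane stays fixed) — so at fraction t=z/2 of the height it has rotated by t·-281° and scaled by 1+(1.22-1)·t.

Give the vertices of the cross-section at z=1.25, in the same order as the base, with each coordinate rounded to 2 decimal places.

t = z/height = 1.25/2 = 0.625
s = 1 + (scale-1)·z/height = 1 + (1.22-1)·1.25/2 = 1.137500
θ = twist·z/height = -281°·1.25/2 = -175.6250° = -3.065234 rad
cos θ = -0.997086, sin θ = -0.076284 (intermediates below are computed at full precision and shown rounded to 5 d.p.)
v1: (-5,0.5) → rotate → (5.02357,-0.11712) → ×s → (5.71431,-0.13323) → (5.71,-0.13)
v2: (-2.5,-4) → rotate → (2.18758,4.17905) → ×s → (2.48837,4.75367) → (2.49,4.75)
v3: (0.5,-5) → rotate → (-0.87996,4.94729) → ×s → (-1.00096,5.62754) → (-1.00,5.63)
v4: (4.5,-2) → rotate → (-4.63946,1.65089) → ×s → (-5.27738,1.87789) → (-5.28,1.88)
v5: (3,4) → rotate → (-2.68612,-4.21720) → ×s → (-3.05546,-4.79706) → (-3.06,-4.80)
v6: (-3.5,2) → rotate → (3.64237,-1.72718) → ×s → (4.14320,-1.96467) → (4.14,-1.96)

Cross-section at z=1.25: (5.71,-0.13) (2.49,4.75) (-1.00,5.63) (-5.28,1.88) (-3.06,-4.80) (4.14,-1.96)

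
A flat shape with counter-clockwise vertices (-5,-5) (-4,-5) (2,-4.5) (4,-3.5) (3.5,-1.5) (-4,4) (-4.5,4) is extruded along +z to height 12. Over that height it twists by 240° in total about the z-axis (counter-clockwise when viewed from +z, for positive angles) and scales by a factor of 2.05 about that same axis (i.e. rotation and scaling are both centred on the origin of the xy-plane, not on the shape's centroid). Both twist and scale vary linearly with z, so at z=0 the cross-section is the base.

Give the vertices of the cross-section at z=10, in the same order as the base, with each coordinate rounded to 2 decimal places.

Cross-section at z=10: (5.60,12.02) (3.84,11.37) (-6.41,6.65) (-9.29,3.60) (-7.13,0.40) (9.61,-4.48) (10.49,-4.16)

t = z/height = 10/12 = 0.833333
s = 1 + (scale-1)·z/height = 1 + (2.05-1)·10/12 = 1.875000
θ = twist·z/height = 240°·10/12 = 200.0000° = 3.490659 rad
cos θ = -0.939693, sin θ = -0.342020 (intermediates below are computed at full precision and shown rounded to 5 d.p.)
v1: (-5,-5) → rotate → (2.98836,6.40856) → ×s → (5.60318,12.01606) → (5.60,12.02)
v2: (-4,-5) → rotate → (2.04867,6.06654) → ×s → (3.84126,11.37477) → (3.84,11.37)
v3: (2,-4.5) → rotate → (-3.41848,3.54458) → ×s → (-6.40964,6.64608) → (-6.41,6.65)
v4: (4,-3.5) → rotate → (-4.95584,1.92084) → ×s → (-9.29220,3.60158) → (-9.29,3.60)
v5: (3.5,-1.5) → rotate → (-3.80195,0.21247) → ×s → (-7.12866,0.39838) → (-7.13,0.40)
v6: (-4,4) → rotate → (5.12685,-2.39069) → ×s → (9.61285,-4.48254) → (9.61,-4.48)
v7: (-4.5,4) → rotate → (5.59670,-2.21968) → ×s → (10.49381,-4.16190) → (10.49,-4.16)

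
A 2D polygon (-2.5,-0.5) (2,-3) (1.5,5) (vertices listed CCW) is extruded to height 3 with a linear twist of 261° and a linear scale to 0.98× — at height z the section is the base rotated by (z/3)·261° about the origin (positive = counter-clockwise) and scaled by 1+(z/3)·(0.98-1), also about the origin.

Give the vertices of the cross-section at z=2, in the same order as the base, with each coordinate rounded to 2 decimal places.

t = z/height = 2/3 = 0.666667
s = 1 + (scale-1)·z/height = 1 + (0.98-1)·2/3 = 0.986667
θ = twist·z/height = 261°·2/3 = 174.0000° = 3.036873 rad
cos θ = -0.994522, sin θ = 0.104528 (intermediates below are computed at full precision and shown rounded to 5 d.p.)
v1: (-2.5,-0.5) → rotate → (2.53857,0.23594) → ×s → (2.50472,0.23279) → (2.50,0.23)
v2: (2,-3) → rotate → (-1.67546,3.19262) → ×s → (-1.65312,3.15005) → (-1.65,3.15)
v3: (1.5,5) → rotate → (-2.01443,-4.81582) → ×s → (-1.98757,-4.75161) → (-1.99,-4.75)

Cross-section at z=2: (2.50,0.23) (-1.65,3.15) (-1.99,-4.75)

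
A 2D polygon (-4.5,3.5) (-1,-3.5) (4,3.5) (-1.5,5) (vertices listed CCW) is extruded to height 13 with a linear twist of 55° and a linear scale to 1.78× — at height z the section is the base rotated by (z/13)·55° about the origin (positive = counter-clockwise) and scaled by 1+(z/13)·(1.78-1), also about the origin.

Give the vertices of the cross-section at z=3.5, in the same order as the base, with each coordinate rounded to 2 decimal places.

t = z/height = 3.5/13 = 0.269231
s = 1 + (scale-1)·z/height = 1 + (1.78-1)·3.5/13 = 1.210000
θ = twist·z/height = 55°·3.5/13 = 14.8077° = 0.258443 rad
cos θ = 0.966789, sin θ = 0.255576 (intermediates below are computed at full precision and shown rounded to 5 d.p.)
v1: (-4.5,3.5) → rotate → (-5.24507,2.23367) → ×s → (-6.34653,2.70274) → (-6.35,2.70)
v2: (-1,-3.5) → rotate → (-0.07227,-3.63934) → ×s → (-0.08745,-4.40360) → (-0.09,-4.40)
v3: (4,3.5) → rotate → (2.97264,4.40606) → ×s → (3.59690,5.33134) → (3.60,5.33)
v4: (-1.5,5) → rotate → (-2.72806,4.45058) → ×s → (-3.30095,5.38520) → (-3.30,5.39)

Cross-section at z=3.5: (-6.35,2.70) (-0.09,-4.40) (3.60,5.33) (-3.30,5.39)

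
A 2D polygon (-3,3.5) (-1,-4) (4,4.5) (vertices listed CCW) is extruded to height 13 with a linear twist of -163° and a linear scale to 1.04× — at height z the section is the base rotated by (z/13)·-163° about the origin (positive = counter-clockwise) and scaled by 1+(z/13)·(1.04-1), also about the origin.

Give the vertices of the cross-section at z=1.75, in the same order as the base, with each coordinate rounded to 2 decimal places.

t = z/height = 1.75/13 = 0.134615
s = 1 + (scale-1)·z/height = 1 + (1.04-1)·1.75/13 = 1.005385
θ = twist·z/height = -163°·1.75/13 = -21.9423° = -0.382966 rad
cos θ = 0.927561, sin θ = -0.373673 (intermediates below are computed at full precision and shown rounded to 5 d.p.)
v1: (-3,3.5) → rotate → (-1.47483,4.36748) → ×s → (-1.48277,4.39100) → (-1.48,4.39)
v2: (-1,-4) → rotate → (-2.42225,-3.33657) → ×s → (-2.43529,-3.35454) → (-2.44,-3.35)
v3: (4,4.5) → rotate → (5.39177,2.67933) → ×s → (5.42080,2.69376) → (5.42,2.69)

Cross-section at z=1.75: (-1.48,4.39) (-2.44,-3.35) (5.42,2.69)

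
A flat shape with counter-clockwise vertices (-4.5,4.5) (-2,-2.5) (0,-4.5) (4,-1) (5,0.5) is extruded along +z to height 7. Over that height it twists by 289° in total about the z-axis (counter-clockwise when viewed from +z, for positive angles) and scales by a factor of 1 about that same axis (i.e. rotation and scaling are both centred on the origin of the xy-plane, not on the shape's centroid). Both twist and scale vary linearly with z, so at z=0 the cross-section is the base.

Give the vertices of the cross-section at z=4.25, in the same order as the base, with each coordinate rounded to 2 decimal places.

t = z/height = 4.25/7 = 0.607143
s = 1 + (scale-1)·z/height = 1 + (1-1)·4.25/7 = 1.000000
θ = twist·z/height = 289°·4.25/7 = 175.4643° = 3.062430 rad
cos θ = -0.996868, sin θ = 0.079080 (intermediates below are computed at full precision and shown rounded to 5 d.p.)
v1: (-4.5,4.5) → rotate → (4.13004,-4.84177) → ×s → (4.13004,-4.84177) → (4.13,-4.84)
v2: (-2,-2.5) → rotate → (2.19144,2.33401) → ×s → (2.19144,2.33401) → (2.19,2.33)
v3: (0,-4.5) → rotate → (0.35586,4.48591) → ×s → (0.35586,4.48591) → (0.36,4.49)
v4: (4,-1) → rotate → (-3.90839,1.31319) → ×s → (-3.90839,1.31319) → (-3.91,1.31)
v5: (5,0.5) → rotate → (-5.02388,-0.10303) → ×s → (-5.02388,-0.10303) → (-5.02,-0.10)

Cross-section at z=4.25: (4.13,-4.84) (2.19,2.33) (0.36,4.49) (-3.91,1.31) (-5.02,-0.10)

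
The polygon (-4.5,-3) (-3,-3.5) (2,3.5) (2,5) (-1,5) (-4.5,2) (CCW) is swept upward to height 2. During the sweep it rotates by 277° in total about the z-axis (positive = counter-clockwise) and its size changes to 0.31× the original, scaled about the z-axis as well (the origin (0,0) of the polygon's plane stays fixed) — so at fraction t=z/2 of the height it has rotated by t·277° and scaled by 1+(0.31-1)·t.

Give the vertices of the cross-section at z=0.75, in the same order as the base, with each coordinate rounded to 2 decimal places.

Cross-section at z=0.75: (2.96,-2.71) (3.05,-1.54) (-2.87,0.82) (-3.95,0.55) (-3.42,-1.61) (-0.64,-3.59)

t = z/height = 0.75/2 = 0.375
s = 1 + (scale-1)·z/height = 1 + (0.31-1)·0.75/2 = 0.741250
θ = twist·z/height = 277°·0.75/2 = 103.8750° = 1.812961 rad
cos θ = -0.239804, sin θ = 0.970821 (intermediates below are computed at full precision and shown rounded to 5 d.p.)
v1: (-4.5,-3) → rotate → (3.99158,-3.64928) → ×s → (2.95876,-2.70503) → (2.96,-2.71)
v2: (-3,-3.5) → rotate → (4.11729,-2.07315) → ×s → (3.05194,-1.53672) → (3.05,-1.54)
v3: (2,3.5) → rotate → (-3.87748,1.10233) → ×s → (-2.87418,0.81710) → (-2.87,0.82)
v4: (2,5) → rotate → (-5.33371,0.74262) → ×s → (-3.95362,0.55047) → (-3.95,0.55)
v5: (-1,5) → rotate → (-4.61430,-2.16984) → ×s → (-3.42035,-1.60840) → (-3.42,-1.61)
v6: (-4.5,2) → rotate → (-0.86252,-4.84830) → ×s → (-0.63934,-3.59381) → (-0.64,-3.59)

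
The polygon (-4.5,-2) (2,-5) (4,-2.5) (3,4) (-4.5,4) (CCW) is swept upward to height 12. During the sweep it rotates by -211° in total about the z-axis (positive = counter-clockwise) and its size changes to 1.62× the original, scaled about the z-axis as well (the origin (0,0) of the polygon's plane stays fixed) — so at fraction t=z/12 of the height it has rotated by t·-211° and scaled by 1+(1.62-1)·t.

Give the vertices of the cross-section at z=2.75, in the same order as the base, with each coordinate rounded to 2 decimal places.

t = z/height = 2.75/12 = 0.229167
s = 1 + (scale-1)·z/height = 1 + (1.62-1)·2.75/12 = 1.142083
θ = twist·z/height = -211°·2.75/12 = -48.3542° = -0.843939 rad
cos θ = 0.664524, sin θ = -0.747267 (intermediates below are computed at full precision and shown rounded to 5 d.p.)
v1: (-4.5,-2) → rotate → (-4.48489,2.03365) → ×s → (-5.12212,2.32260) → (-5.12,2.32)
v2: (2,-5) → rotate → (-2.40729,-4.81715) → ×s → (-2.74932,-5.50159) → (-2.75,-5.50)
v3: (4,-2.5) → rotate → (0.78993,-4.65038) → ×s → (0.90217,-5.31112) → (0.90,-5.31)
v4: (3,4) → rotate → (4.98264,0.41630) → ×s → (5.69059,0.47545) → (5.69,0.48)
v5: (-4.5,4) → rotate → (-0.00129,6.02080) → ×s → (-0.00148,6.87625) → (0.00,6.88)

Cross-section at z=2.75: (-5.12,2.32) (-2.75,-5.50) (0.90,-5.31) (5.69,0.48) (0.00,6.88)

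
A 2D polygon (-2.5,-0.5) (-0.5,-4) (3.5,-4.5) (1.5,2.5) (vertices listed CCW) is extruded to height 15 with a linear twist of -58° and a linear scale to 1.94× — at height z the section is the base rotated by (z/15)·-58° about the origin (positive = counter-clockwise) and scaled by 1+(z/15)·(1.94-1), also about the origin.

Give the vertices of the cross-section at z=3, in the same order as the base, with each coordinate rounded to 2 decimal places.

t = z/height = 3/15 = 0.2
s = 1 + (scale-1)·z/height = 1 + (1.94-1)·3/15 = 1.188000
θ = twist·z/height = -58°·3/15 = -11.6000° = -0.202458 rad
cos θ = 0.979575, sin θ = -0.201078 (intermediates below are computed at full precision and shown rounded to 5 d.p.)
v1: (-2.5,-0.5) → rotate → (-2.54948,0.01291) → ×s → (-3.02878,0.01533) → (-3.03,0.02)
v2: (-0.5,-4) → rotate → (-1.29410,-3.81776) → ×s → (-1.53739,-4.53550) → (-1.54,-4.54)
v3: (3.5,-4.5) → rotate → (2.52366,-5.11186) → ×s → (2.99811,-6.07289) → (3.00,-6.07)
v4: (1.5,2.5) → rotate → (1.97206,2.14732) → ×s → (2.34280,2.55102) → (2.34,2.55)

Cross-section at z=3: (-3.03,0.02) (-1.54,-4.54) (3.00,-6.07) (2.34,2.55)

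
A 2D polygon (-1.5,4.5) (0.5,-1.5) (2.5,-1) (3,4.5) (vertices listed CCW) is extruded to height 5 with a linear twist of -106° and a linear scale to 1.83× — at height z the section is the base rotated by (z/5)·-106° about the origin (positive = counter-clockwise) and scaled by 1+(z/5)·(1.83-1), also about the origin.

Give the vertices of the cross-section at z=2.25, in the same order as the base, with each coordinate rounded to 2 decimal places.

t = z/height = 2.25/5 = 0.45
s = 1 + (scale-1)·z/height = 1 + (1.83-1)·2.25/5 = 1.373500
θ = twist·z/height = -106°·2.25/5 = -47.7000° = -0.832522 rad
cos θ = 0.673013, sin θ = -0.739631 (intermediates below are computed at full precision and shown rounded to 5 d.p.)
v1: (-1.5,4.5) → rotate → (2.31882,4.13800) → ×s → (3.18490,5.68355) → (3.18,5.68)
v2: (0.5,-1.5) → rotate → (-0.77294,-1.37933) → ×s → (-1.06163,-1.89452) → (-1.06,-1.89)
v3: (2.5,-1) → rotate → (0.94290,-2.52209) → ×s → (1.29507,-3.46409) → (1.30,-3.46)
v4: (3,4.5) → rotate → (5.34738,0.80966) → ×s → (7.34462,1.11207) → (7.34,1.11)

Cross-section at z=2.25: (3.18,5.68) (-1.06,-1.89) (1.30,-3.46) (7.34,1.11)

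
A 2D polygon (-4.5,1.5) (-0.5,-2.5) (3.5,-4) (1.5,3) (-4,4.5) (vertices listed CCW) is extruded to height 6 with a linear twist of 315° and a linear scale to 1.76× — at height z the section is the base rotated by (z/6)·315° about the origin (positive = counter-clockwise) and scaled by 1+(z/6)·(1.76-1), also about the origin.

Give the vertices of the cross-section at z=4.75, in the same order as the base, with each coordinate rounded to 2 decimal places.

Cross-section at z=4.75: (4.79,5.90) (-3.47,2.16) (-7.97,-2.99) (3.65,-3.94) (9.00,3.46)

t = z/height = 4.75/6 = 0.791667
s = 1 + (scale-1)·z/height = 1 + (1.76-1)·4.75/6 = 1.601667
θ = twist·z/height = 315°·4.75/6 = 249.3750° = 4.352415 rad
cos θ = -0.352250, sin θ = -0.935906 (intermediates below are computed at full precision and shown rounded to 5 d.p.)
v1: (-4.5,1.5) → rotate → (2.98898,3.68320) → ×s → (4.78736,5.89926) → (4.79,5.90)
v2: (-0.5,-2.5) → rotate → (-2.16364,1.34858) → ×s → (-3.46543,2.15997) → (-3.47,2.16)
v3: (3.5,-4) → rotate → (-4.97650,-1.86667) → ×s → (-7.97069,-2.98978) → (-7.97,-2.99)
v4: (1.5,3) → rotate → (2.27934,-2.46061) → ×s → (3.65075,-3.94108) → (3.65,-3.94)
v5: (-4,4.5) → rotate → (5.62058,2.15850) → ×s → (9.00229,3.45720) → (9.00,3.46)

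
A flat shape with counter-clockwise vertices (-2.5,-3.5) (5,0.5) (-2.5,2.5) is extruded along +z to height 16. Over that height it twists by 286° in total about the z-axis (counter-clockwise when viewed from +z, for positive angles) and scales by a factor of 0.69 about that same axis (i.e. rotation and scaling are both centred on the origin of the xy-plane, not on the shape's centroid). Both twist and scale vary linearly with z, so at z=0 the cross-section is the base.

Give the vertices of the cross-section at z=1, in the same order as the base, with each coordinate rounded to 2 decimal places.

Cross-section at z=1: (-1.28,-4.02) (4.52,1.97) (-3.09,1.58)

t = z/height = 1/16 = 0.0625
s = 1 + (scale-1)·z/height = 1 + (0.69-1)·1/16 = 0.980625
θ = twist·z/height = 286°·1/16 = 17.8750° = 0.311978 rad
cos θ = 0.951728, sin θ = 0.306941 (intermediates below are computed at full precision and shown rounded to 5 d.p.)
v1: (-2.5,-3.5) → rotate → (-1.30503,-4.09840) → ×s → (-1.27974,-4.01900) → (-1.28,-4.02)
v2: (5,0.5) → rotate → (4.60517,2.01057) → ×s → (4.51595,1.97162) → (4.52,1.97)
v3: (-2.5,2.5) → rotate → (-3.14667,1.61197) → ×s → (-3.08571,1.58074) → (-3.09,1.58)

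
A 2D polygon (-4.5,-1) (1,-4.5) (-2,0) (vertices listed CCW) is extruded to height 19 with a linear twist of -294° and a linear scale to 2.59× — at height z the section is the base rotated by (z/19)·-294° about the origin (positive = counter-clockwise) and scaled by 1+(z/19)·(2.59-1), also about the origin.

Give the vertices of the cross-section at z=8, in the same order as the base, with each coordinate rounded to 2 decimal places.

t = z/height = 8/19 = 0.421053
s = 1 + (scale-1)·z/height = 1 + (2.59-1)·8/19 = 1.669474
θ = twist·z/height = -294°·8/19 = -123.7895° = -2.160534 rad
cos θ = -0.556143, sin θ = -0.831087 (intermediates below are computed at full precision and shown rounded to 5 d.p.)
v1: (-4.5,-1) → rotate → (1.67156,4.29603) → ×s → (2.79062,7.17211) → (2.79,7.17)
v2: (1,-4.5) → rotate → (-4.29603,1.67156) → ×s → (-7.17211,2.79062) → (-7.17,2.79)
v3: (-2,0) → rotate → (1.11229,1.66217) → ×s → (1.85693,2.77495) → (1.86,2.77)

Cross-section at z=8: (2.79,7.17) (-7.17,2.79) (1.86,2.77)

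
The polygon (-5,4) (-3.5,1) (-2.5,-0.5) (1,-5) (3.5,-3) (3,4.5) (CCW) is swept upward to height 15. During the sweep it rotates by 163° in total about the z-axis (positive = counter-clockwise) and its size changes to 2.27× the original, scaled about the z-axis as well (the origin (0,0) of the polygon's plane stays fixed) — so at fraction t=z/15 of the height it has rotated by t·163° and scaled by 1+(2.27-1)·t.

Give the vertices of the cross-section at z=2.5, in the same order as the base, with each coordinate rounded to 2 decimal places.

t = z/height = 2.5/15 = 0.166667
s = 1 + (scale-1)·z/height = 1 + (2.27-1)·2.5/15 = 1.211667
θ = twist·z/height = 163°·2.5/15 = 27.1667° = 0.474148 rad
cos θ = 0.889682, sin θ = 0.456580 (intermediates below are computed at full precision and shown rounded to 5 d.p.)
v1: (-5,4) → rotate → (-6.27473,1.27583) → ×s → (-7.60288,1.54588) → (-7.60,1.55)
v2: (-3.5,1) → rotate → (-3.57047,-0.70835) → ×s → (-4.32622,-0.85828) → (-4.33,-0.86)
v3: (-2.5,-0.5) → rotate → (-1.99592,-1.58629) → ×s → (-2.41838,-1.92206) → (-2.42,-1.92)
v4: (1,-5) → rotate → (3.17258,-3.99183) → ×s → (3.84411,-4.83677) → (3.84,-4.84)
v5: (3.5,-3) → rotate → (4.48363,-1.07102) → ×s → (5.43266,-1.29771) → (5.43,-1.30)
v6: (3,4.5) → rotate → (0.61443,5.37331) → ×s → (0.74449,6.51066) → (0.74,6.51)

Cross-section at z=2.5: (-7.60,1.55) (-4.33,-0.86) (-2.42,-1.92) (3.84,-4.84) (5.43,-1.30) (0.74,6.51)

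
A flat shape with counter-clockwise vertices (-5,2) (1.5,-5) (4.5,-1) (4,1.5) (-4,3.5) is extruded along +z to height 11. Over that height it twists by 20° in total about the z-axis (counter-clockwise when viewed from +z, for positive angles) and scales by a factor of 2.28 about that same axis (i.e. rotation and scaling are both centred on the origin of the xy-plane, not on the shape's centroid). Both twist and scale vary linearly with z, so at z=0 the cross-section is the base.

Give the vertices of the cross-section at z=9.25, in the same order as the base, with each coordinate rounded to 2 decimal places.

t = z/height = 9.25/11 = 0.840909
s = 1 + (scale-1)·z/height = 1 + (2.28-1)·9.25/11 = 2.076364
θ = twist·z/height = 20°·9.25/11 = 16.8182° = 0.293533 rad
cos θ = 0.957228, sin θ = 0.289336 (intermediates below are computed at full precision and shown rounded to 5 d.p.)
v1: (-5,2) → rotate → (-5.36481,0.46778) → ×s → (-11.13930,0.97128) → (-11.14,0.97)
v2: (1.5,-5) → rotate → (2.88252,-4.35214) → ×s → (5.98516,-9.03662) → (5.99,-9.04)
v3: (4.5,-1) → rotate → (4.59686,0.34478) → ×s → (9.54475,0.71589) → (9.54,0.72)
v4: (4,1.5) → rotate → (3.39491,2.59318) → ×s → (7.04906,5.38439) → (7.05,5.38)
v5: (-4,3.5) → rotate → (-4.84159,2.19295) → ×s → (-10.05289,4.55337) → (-10.05,4.55)

Cross-section at z=9.25: (-11.14,0.97) (5.99,-9.04) (9.54,0.72) (7.05,5.38) (-10.05,4.55)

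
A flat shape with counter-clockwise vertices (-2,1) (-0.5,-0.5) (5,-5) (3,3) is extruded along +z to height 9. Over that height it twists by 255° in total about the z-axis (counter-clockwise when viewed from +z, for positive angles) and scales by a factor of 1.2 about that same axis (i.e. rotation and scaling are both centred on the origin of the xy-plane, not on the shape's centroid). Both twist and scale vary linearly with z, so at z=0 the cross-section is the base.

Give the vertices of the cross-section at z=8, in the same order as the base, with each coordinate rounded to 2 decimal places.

Cross-section at z=8: (2.47,0.91) (-0.02,0.83) (-8.32,-0.24) (0.15,-4.99)

t = z/height = 8/9 = 0.888889
s = 1 + (scale-1)·z/height = 1 + (1.2-1)·8/9 = 1.177778
θ = twist·z/height = 255°·8/9 = 226.6667° = 3.956080 rad
cos θ = -0.686242, sin θ = -0.727374 (intermediates below are computed at full precision and shown rounded to 5 d.p.)
v1: (-2,1) → rotate → (2.09986,0.76851) → ×s → (2.47316,0.90513) → (2.47,0.91)
v2: (-0.5,-0.5) → rotate → (-0.02057,0.70681) → ×s → (-0.02422,0.83246) → (-0.02,0.83)
v3: (5,-5) → rotate → (-7.06808,-0.20566) → ×s → (-8.32462,-0.24222) → (-8.32,-0.24)
v4: (3,3) → rotate → (0.12340,-4.24085) → ×s → (0.14533,-4.99477) → (0.15,-4.99)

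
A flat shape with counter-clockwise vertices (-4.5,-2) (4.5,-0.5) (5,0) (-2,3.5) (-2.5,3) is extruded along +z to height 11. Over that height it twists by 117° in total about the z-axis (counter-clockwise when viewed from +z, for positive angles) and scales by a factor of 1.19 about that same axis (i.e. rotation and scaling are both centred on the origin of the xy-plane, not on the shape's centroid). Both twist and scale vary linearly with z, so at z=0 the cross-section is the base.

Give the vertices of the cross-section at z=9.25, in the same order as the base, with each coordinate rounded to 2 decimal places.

t = z/height = 9.25/11 = 0.840909
s = 1 + (scale-1)·z/height = 1 + (1.19-1)·9.25/11 = 1.159773
θ = twist·z/height = 117°·9.25/11 = 98.3864° = 1.717166 rad
cos θ = -0.145848, sin θ = 0.989307 (intermediates below are computed at full precision and shown rounded to 5 d.p.)
v1: (-4.5,-2) → rotate → (2.63493,-4.16019) → ×s → (3.05592,-4.82487) → (3.06,-4.82)
v2: (4.5,-0.5) → rotate → (-0.16166,4.52481) → ×s → (-0.18749,5.24775) → (-0.19,5.25)
v3: (5,0) → rotate → (-0.72924,4.94654) → ×s → (-0.84575,5.73686) → (-0.85,5.74)
v4: (-2,3.5) → rotate → (-3.17088,-2.48908) → ×s → (-3.67750,-2.88677) → (-3.68,-2.89)
v5: (-2.5,3) → rotate → (-2.60330,-2.91081) → ×s → (-3.01924,-3.37588) → (-3.02,-3.38)

Cross-section at z=9.25: (3.06,-4.82) (-0.19,5.25) (-0.85,5.74) (-3.68,-2.89) (-3.02,-3.38)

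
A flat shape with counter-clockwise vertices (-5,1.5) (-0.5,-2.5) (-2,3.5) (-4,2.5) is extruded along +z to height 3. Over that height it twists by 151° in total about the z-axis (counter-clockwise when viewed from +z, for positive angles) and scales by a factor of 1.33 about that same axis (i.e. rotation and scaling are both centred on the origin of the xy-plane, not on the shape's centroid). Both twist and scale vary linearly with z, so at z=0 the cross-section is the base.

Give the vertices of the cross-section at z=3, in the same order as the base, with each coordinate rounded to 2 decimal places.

Cross-section at z=3: (4.85,-4.97) (2.19,2.59) (0.07,-5.36) (3.04,-5.49)

t = z/height = 3/3 = 1
s = 1 + (scale-1)·z/height = 1 + (1.33-1)·3/3 = 1.330000
θ = twist·z/height = 151°·3/3 = 151.0000° = 2.635447 rad
cos θ = -0.874620, sin θ = 0.484810 (intermediates below are computed at full precision and shown rounded to 5 d.p.)
v1: (-5,1.5) → rotate → (3.64588,-3.73598) → ×s → (4.84903,-4.96885) → (4.85,-4.97)
v2: (-0.5,-2.5) → rotate → (1.64933,1.94414) → ×s → (2.19361,2.58571) → (2.19,2.59)
v3: (-2,3.5) → rotate → (0.05241,-4.03079) → ×s → (0.06970,-5.36095) → (0.07,-5.36)
v4: (-4,2.5) → rotate → (2.28645,-4.12579) → ×s → (3.04098,-5.48730) → (3.04,-5.49)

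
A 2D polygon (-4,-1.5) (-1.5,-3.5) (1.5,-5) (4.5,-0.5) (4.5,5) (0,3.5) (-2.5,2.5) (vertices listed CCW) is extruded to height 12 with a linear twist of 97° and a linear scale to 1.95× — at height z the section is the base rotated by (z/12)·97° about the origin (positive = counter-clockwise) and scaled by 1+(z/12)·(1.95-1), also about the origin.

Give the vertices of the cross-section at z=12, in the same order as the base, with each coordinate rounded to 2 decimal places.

t = z/height = 12/12 = 1
s = 1 + (scale-1)·z/height = 1 + (1.95-1)·12/12 = 1.950000
θ = twist·z/height = 97°·12/12 = 97.0000° = 1.692969 rad
cos θ = -0.121869, sin θ = 0.992546 (intermediates below are computed at full precision and shown rounded to 5 d.p.)
v1: (-4,-1.5) → rotate → (1.97630,-3.78738) → ×s → (3.85378,-7.38539) → (3.85,-7.39)
v2: (-1.5,-3.5) → rotate → (3.65672,-1.06228) → ×s → (7.13060,-2.07144) → (7.13,-2.07)
v3: (1.5,-5) → rotate → (4.77993,2.09817) → ×s → (9.32086,4.09142) → (9.32,4.09)
v4: (4.5,-0.5) → rotate → (-0.05214,4.52739) → ×s → (-0.10167,8.82842) → (-0.10,8.83)
v5: (4.5,5) → rotate → (-5.51114,3.85711) → ×s → (-10.74673,7.52137) → (-10.75,7.52)
v6: (0,3.5) → rotate → (-3.47391,-0.42654) → ×s → (-6.77413,-0.83176) → (-6.77,-0.83)
v7: (-2.5,2.5) → rotate → (-2.17669,-2.78604) → ×s → (-4.24455,-5.43278) → (-4.24,-5.43)

Cross-section at z=12: (3.85,-7.39) (7.13,-2.07) (9.32,4.09) (-0.10,8.83) (-10.75,7.52) (-6.77,-0.83) (-4.24,-5.43)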